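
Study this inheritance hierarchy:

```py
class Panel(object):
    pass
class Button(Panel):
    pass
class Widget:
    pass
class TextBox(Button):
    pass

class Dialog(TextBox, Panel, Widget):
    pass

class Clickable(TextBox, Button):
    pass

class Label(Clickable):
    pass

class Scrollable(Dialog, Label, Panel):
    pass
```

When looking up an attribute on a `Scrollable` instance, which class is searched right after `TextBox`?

Button

L[Scrollable] = Scrollable + merge(L[Dialog], L[Label], L[Panel], [Dialog Label Panel])
  take Dialog:  [Dialog TextBox Button Panel Widget object] + [Label Clickable TextBox Button Panel object] + [Panel object] + [Dialog Label Panel]
  take Label:  [TextBox Button Panel Widget object] + [Label Clickable TextBox Button Panel object] + [Panel object] + [Label Panel]
  take Clickable:  [TextBox Button Panel Widget object] + [Clickable TextBox Button Panel object] + [Panel object] + [Panel]
  take TextBox:  [TextBox Button Panel Widget object] + [TextBox Button Panel object] + [Panel object] + [Panel]
  take Button:  [Button Panel Widget object] + [Button Panel object] + [Panel object] + [Panel]
  take Panel:  [Panel Widget object] + [Panel object] + [Panel object] + [Panel]
  take Widget:  [Widget object] + [object] + [object]
  take object:  [object] + [object] + [object]
MRO: Scrollable Dialog Label Clickable TextBox Button Panel Widget object
TextBox is at position 4; next is Button.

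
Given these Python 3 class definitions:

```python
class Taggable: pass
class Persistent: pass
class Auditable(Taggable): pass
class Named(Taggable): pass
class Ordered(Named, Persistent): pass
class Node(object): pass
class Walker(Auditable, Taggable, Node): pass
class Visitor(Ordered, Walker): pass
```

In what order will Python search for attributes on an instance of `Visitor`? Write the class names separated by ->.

Visitor -> Ordered -> Named -> Walker -> Auditable -> Taggable -> Persistent -> Node -> object

L[Visitor] = Visitor + merge(L[Ordered], L[Walker], [Ordered Walker])
  take Ordered:  [Ordered Named Taggable Persistent object] + [Walker Auditable Taggable Node object] + [Ordered Walker]
  take Named:  [Named Taggable Persistent object] + [Walker Auditable Taggable Node object] + [Walker]
  take Walker:  [Taggable Persistent object] + [Walker Auditable Taggable Node object] + [Walker]
  take Auditable:  [Taggable Persistent object] + [Auditable Taggable Node object]
  take Taggable:  [Taggable Persistent object] + [Taggable Node object]
  take Persistent:  [Persistent object] + [Node object]
  take Node:  [object] + [Node object]
  take object:  [object] + [object]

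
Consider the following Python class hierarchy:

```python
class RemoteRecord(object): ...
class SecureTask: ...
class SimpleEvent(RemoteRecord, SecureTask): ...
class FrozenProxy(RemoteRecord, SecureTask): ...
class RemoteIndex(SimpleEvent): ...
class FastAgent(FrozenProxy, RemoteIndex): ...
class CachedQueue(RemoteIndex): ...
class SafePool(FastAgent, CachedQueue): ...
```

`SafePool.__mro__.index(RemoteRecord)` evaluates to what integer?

6

L[SafePool] = SafePool + merge(L[FastAgent], L[CachedQueue], [FastAgent CachedQueue])
  take FastAgent:  [FastAgent FrozenProxy RemoteIndex SimpleEvent RemoteRecord SecureTask object] + [CachedQueue RemoteIndex SimpleEvent RemoteRecord SecureTask object] + [FastAgent CachedQueue]
  take FrozenProxy:  [FrozenProxy RemoteIndex SimpleEvent RemoteRecord SecureTask object] + [CachedQueue RemoteIndex SimpleEvent RemoteRecord SecureTask object] + [CachedQueue]
  take CachedQueue:  [RemoteIndex SimpleEvent RemoteRecord SecureTask object] + [CachedQueue RemoteIndex SimpleEvent RemoteRecord SecureTask object] + [CachedQueue]
  take RemoteIndex:  [RemoteIndex SimpleEvent RemoteRecord SecureTask object] + [RemoteIndex SimpleEvent RemoteRecord SecureTask object]
  take SimpleEvent:  [SimpleEvent RemoteRecord SecureTask object] + [SimpleEvent RemoteRecord SecureTask object]
  take RemoteRecord:  [RemoteRecord SecureTask object] + [RemoteRecord SecureTask object]
  take SecureTask:  [SecureTask object] + [SecureTask object]
  take object:  [object] + [object]
MRO: SafePool FastAgent FrozenProxy CachedQueue RemoteIndex SimpleEvent RemoteRecord SecureTask object
RemoteRecord sits at index 6.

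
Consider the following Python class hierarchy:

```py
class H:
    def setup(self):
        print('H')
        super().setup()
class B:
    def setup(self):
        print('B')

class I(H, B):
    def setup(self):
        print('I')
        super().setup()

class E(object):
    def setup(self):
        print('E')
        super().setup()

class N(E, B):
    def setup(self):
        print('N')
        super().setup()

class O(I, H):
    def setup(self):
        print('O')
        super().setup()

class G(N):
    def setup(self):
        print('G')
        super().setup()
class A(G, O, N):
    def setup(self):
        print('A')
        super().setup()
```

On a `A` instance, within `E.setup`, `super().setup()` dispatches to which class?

L[A] = A + merge(L[G], L[O], L[N], [G O N])
  take G:  [G N E B object] + [O I H B object] + [N E B object] + [G O N]
  take O:  [N E B object] + [O I H B object] + [N E B object] + [O N]
  take N:  [N E B object] + [I H B object] + [N E B object] + [N]
  take E:  [E B object] + [I H B object] + [E B object]
  take I:  [B object] + [I H B object] + [B object]
  take H:  [B object] + [H B object] + [B object]
  take B:  [B object] + [B object] + [B object]
  take object:  [object] + [object] + [object]
MRO: A G O N E I H B object
super() in E.setup on a A instance goes to the class after E in A's MRO: I.

I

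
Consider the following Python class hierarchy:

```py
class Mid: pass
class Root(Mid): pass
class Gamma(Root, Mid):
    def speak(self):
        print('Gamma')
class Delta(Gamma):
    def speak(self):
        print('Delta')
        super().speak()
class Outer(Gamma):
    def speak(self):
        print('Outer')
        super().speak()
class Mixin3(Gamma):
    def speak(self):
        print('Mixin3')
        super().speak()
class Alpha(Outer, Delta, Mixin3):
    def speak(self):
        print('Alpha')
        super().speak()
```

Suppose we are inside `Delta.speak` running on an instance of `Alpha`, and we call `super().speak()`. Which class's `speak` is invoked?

Mixin3

L[Alpha] = Alpha + merge(L[Outer], L[Delta], L[Mixin3], [Outer Delta Mixin3])
  take Outer:  [Outer Gamma Root Mid object] + [Delta Gamma Root Mid object] + [Mixin3 Gamma Root Mid object] + [Outer Delta Mixin3]
  take Delta:  [Gamma Root Mid object] + [Delta Gamma Root Mid object] + [Mixin3 Gamma Root Mid object] + [Delta Mixin3]
  take Mixin3:  [Gamma Root Mid object] + [Gamma Root Mid object] + [Mixin3 Gamma Root Mid object] + [Mixin3]
  take Gamma:  [Gamma Root Mid object] + [Gamma Root Mid object] + [Gamma Root Mid object]
  take Root:  [Root Mid object] + [Root Mid object] + [Root Mid object]
  take Mid:  [Mid object] + [Mid object] + [Mid object]
  take object:  [object] + [object] + [object]
MRO: Alpha Outer Delta Mixin3 Gamma Root Mid object
super() in Delta.speak on a Alpha instance goes to the class after Delta in Alpha's MRO: Mixin3.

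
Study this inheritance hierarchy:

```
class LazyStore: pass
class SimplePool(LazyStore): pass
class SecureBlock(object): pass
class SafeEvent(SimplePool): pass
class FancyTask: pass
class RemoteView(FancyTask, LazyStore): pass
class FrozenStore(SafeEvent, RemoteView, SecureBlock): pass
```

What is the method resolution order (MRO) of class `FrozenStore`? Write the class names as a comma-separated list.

FrozenStore, SafeEvent, SimplePool, RemoteView, FancyTask, LazyStore, SecureBlock, object

L[FrozenStore] = FrozenStore + merge(L[SafeEvent], L[RemoteView], L[SecureBlock], [SafeEvent RemoteView SecureBlock])
  take SafeEvent:  [SafeEvent SimplePool LazyStore object] + [RemoteView FancyTask LazyStore object] + [SecureBlock object] + [SafeEvent RemoteView SecureBlock]
  take SimplePool:  [SimplePool LazyStore object] + [RemoteView FancyTask LazyStore object] + [SecureBlock object] + [RemoteView SecureBlock]
  take RemoteView:  [LazyStore object] + [RemoteView FancyTask LazyStore object] + [SecureBlock object] + [RemoteView SecureBlock]
  take FancyTask:  [LazyStore object] + [FancyTask LazyStore object] + [SecureBlock object] + [SecureBlock]
  take LazyStore:  [LazyStore object] + [LazyStore object] + [SecureBlock object] + [SecureBlock]
  take SecureBlock:  [object] + [object] + [SecureBlock object] + [SecureBlock]
  take object:  [object] + [object] + [object]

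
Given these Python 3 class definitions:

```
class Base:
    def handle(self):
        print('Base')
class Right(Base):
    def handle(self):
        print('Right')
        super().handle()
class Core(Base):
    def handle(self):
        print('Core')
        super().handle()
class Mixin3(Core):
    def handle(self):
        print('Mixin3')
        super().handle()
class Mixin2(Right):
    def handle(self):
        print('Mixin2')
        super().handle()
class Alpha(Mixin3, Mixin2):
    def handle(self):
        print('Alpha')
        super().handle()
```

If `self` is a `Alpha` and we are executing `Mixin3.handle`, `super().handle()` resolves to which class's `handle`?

Core

L[Alpha] = Alpha + merge(L[Mixin3], L[Mixin2], [Mixin3 Mixin2])
  take Mixin3:  [Mixin3 Core Base object] + [Mixin2 Right Base object] + [Mixin3 Mixin2]
  take Core:  [Core Base object] + [Mixin2 Right Base object] + [Mixin2]
  take Mixin2:  [Base object] + [Mixin2 Right Base object] + [Mixin2]
  take Right:  [Base object] + [Right Base object]
  take Base:  [Base object] + [Base object]
  take object:  [object] + [object]
MRO: Alpha Mixin3 Core Mixin2 Right Base object
super() in Mixin3.handle on a Alpha instance goes to the class after Mixin3 in Alpha's MRO: Core.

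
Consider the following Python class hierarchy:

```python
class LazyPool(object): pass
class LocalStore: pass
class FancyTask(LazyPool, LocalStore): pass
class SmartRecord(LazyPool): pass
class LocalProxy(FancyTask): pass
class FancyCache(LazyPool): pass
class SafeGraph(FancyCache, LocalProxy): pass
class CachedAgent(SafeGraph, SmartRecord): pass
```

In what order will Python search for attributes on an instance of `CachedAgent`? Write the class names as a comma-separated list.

L[CachedAgent] = CachedAgent + merge(L[SafeGraph], L[SmartRecord], [SafeGraph SmartRecord])
  take SafeGraph:  [SafeGraph FancyCache LocalProxy FancyTask LazyPool LocalStore object] + [SmartRecord LazyPool object] + [SafeGraph SmartRecord]
  take FancyCache:  [FancyCache LocalProxy FancyTask LazyPool LocalStore object] + [SmartRecord LazyPool object] + [SmartRecord]
  take LocalProxy:  [LocalProxy FancyTask LazyPool LocalStore object] + [SmartRecord LazyPool object] + [SmartRecord]
  take FancyTask:  [FancyTask LazyPool LocalStore object] + [SmartRecord LazyPool object] + [SmartRecord]
  take SmartRecord:  [LazyPool LocalStore object] + [SmartRecord LazyPool object] + [SmartRecord]
  take LazyPool:  [LazyPool LocalStore object] + [LazyPool object]
  take LocalStore:  [LocalStore object] + [object]
  take object:  [object] + [object]

CachedAgent, SafeGraph, FancyCache, LocalProxy, FancyTask, SmartRecord, LazyPool, LocalStore, object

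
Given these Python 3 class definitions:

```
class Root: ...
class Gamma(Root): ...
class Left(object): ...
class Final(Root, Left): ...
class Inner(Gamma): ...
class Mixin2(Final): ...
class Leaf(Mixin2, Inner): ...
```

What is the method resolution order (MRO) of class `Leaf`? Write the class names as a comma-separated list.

L[Leaf] = Leaf + merge(L[Mixin2], L[Inner], [Mixin2 Inner])
  take Mixin2:  [Mixin2 Final Root Left object] + [Inner Gamma Root object] + [Mixin2 Inner]
  take Final:  [Final Root Left object] + [Inner Gamma Root object] + [Inner]
  take Inner:  [Root Left object] + [Inner Gamma Root object] + [Inner]
  take Gamma:  [Root Left object] + [Gamma Root object]
  take Root:  [Root Left object] + [Root object]
  take Left:  [Left object] + [object]
  take object:  [object] + [object]

Leaf, Mixin2, Final, Inner, Gamma, Root, Left, object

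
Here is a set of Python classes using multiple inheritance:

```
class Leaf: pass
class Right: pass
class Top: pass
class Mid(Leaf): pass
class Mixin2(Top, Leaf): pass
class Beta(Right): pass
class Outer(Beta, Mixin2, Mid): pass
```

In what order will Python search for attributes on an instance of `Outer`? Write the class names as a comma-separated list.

Outer, Beta, Right, Mixin2, Top, Mid, Leaf, object

L[Outer] = Outer + merge(L[Beta], L[Mixin2], L[Mid], [Beta Mixin2 Mid])
  take Beta:  [Beta Right object] + [Mixin2 Top Leaf object] + [Mid Leaf object] + [Beta Mixin2 Mid]
  take Right:  [Right object] + [Mixin2 Top Leaf object] + [Mid Leaf object] + [Mixin2 Mid]
  take Mixin2:  [object] + [Mixin2 Top Leaf object] + [Mid Leaf object] + [Mixin2 Mid]
  take Top:  [object] + [Top Leaf object] + [Mid Leaf object] + [Mid]
  take Mid:  [object] + [Leaf object] + [Mid Leaf object] + [Mid]
  take Leaf:  [object] + [Leaf object] + [Leaf object]
  take object:  [object] + [object] + [object]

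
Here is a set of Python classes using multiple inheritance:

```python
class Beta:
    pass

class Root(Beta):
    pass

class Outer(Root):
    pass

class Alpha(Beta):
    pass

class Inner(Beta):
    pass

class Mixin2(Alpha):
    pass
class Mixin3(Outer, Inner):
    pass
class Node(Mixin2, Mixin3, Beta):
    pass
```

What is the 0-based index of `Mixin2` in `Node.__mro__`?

1

L[Node] = Node + merge(L[Mixin2], L[Mixin3], L[Beta], [Mixin2 Mixin3 Beta])
  take Mixin2:  [Mixin2 Alpha Beta object] + [Mixin3 Outer Root Inner Beta object] + [Beta object] + [Mixin2 Mixin3 Beta]
  take Alpha:  [Alpha Beta object] + [Mixin3 Outer Root Inner Beta object] + [Beta object] + [Mixin3 Beta]
  take Mixin3:  [Beta object] + [Mixin3 Outer Root Inner Beta object] + [Beta object] + [Mixin3 Beta]
  take Outer:  [Beta object] + [Outer Root Inner Beta object] + [Beta object] + [Beta]
  take Root:  [Beta object] + [Root Inner Beta object] + [Beta object] + [Beta]
  take Inner:  [Beta object] + [Inner Beta object] + [Beta object] + [Beta]
  take Beta:  [Beta object] + [Beta object] + [Beta object] + [Beta]
  take object:  [object] + [object] + [object]
MRO: Node Mixin2 Alpha Mixin3 Outer Root Inner Beta object
Mixin2 sits at index 1.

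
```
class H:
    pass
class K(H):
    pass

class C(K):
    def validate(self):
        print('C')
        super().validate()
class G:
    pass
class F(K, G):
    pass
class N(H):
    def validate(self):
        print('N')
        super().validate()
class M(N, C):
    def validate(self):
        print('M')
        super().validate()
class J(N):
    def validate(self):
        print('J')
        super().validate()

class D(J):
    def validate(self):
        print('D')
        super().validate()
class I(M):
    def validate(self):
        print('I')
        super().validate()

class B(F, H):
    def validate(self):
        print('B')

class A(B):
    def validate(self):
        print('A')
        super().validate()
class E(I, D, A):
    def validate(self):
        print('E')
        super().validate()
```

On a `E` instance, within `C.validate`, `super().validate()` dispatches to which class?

A

L[E] = E + merge(L[I], L[D], L[A], [I D A])
  take I:  [I M N C K H object] + [D J N H object] + [A B F K H G object] + [I D A]
  take M:  [M N C K H object] + [D J N H object] + [A B F K H G object] + [D A]
  take D:  [N C K H object] + [D J N H object] + [A B F K H G object] + [D A]
  take J:  [N C K H object] + [J N H object] + [A B F K H G object] + [A]
  take N:  [N C K H object] + [N H object] + [A B F K H G object] + [A]
  take C:  [C K H object] + [H object] + [A B F K H G object] + [A]
  take A:  [K H object] + [H object] + [A B F K H G object] + [A]
  take B:  [K H object] + [H object] + [B F K H G object]
  take F:  [K H object] + [H object] + [F K H G object]
  take K:  [K H object] + [H object] + [K H G object]
  take H:  [H object] + [H object] + [H G object]
  take G:  [object] + [object] + [G object]
  take object:  [object] + [object] + [object]
MRO: E I M D J N C A B F K H G object
super() in C.validate on a E instance goes to the class after C in E's MRO: A.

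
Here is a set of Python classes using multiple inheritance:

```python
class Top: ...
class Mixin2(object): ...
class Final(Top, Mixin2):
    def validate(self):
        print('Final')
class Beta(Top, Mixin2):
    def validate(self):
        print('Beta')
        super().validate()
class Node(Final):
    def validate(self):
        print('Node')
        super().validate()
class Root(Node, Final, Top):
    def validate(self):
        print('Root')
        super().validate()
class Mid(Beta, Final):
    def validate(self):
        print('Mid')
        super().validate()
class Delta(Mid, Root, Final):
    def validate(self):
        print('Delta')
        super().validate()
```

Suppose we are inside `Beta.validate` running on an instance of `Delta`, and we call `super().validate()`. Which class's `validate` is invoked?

L[Delta] = Delta + merge(L[Mid], L[Root], L[Final], [Mid Root Final])
  take Mid:  [Mid Beta Final Top Mixin2 object] + [Root Node Final Top Mixin2 object] + [Final Top Mixin2 object] + [Mid Root Final]
  take Beta:  [Beta Final Top Mixin2 object] + [Root Node Final Top Mixin2 object] + [Final Top Mixin2 object] + [Root Final]
  take Root:  [Final Top Mixin2 object] + [Root Node Final Top Mixin2 object] + [Final Top Mixin2 object] + [Root Final]
  take Node:  [Final Top Mixin2 object] + [Node Final Top Mixin2 object] + [Final Top Mixin2 object] + [Final]
  take Final:  [Final Top Mixin2 object] + [Final Top Mixin2 object] + [Final Top Mixin2 object] + [Final]
  take Top:  [Top Mixin2 object] + [Top Mixin2 object] + [Top Mixin2 object]
  take Mixin2:  [Mixin2 object] + [Mixin2 object] + [Mixin2 object]
  take object:  [object] + [object] + [object]
MRO: Delta Mid Beta Root Node Final Top Mixin2 object
super() in Beta.validate on a Delta instance goes to the class after Beta in Delta's MRO: Root.

Root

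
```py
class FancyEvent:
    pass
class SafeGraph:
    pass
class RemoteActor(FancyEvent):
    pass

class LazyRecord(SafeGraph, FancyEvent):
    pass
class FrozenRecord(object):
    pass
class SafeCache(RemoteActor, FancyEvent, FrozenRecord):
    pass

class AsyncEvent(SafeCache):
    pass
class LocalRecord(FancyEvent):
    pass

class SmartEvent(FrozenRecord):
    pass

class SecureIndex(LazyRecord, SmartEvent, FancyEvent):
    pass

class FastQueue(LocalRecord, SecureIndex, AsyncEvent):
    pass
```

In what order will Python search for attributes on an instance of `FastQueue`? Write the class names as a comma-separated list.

L[FastQueue] = FastQueue + merge(L[LocalRecord], L[SecureIndex], L[AsyncEvent], [LocalRecord SecureIndex AsyncEvent])
  take LocalRecord:  [LocalRecord FancyEvent object] + [SecureIndex LazyRecord SafeGraph SmartEvent FancyEvent FrozenRecord object] + [AsyncEvent SafeCache RemoteActor FancyEvent FrozenRecord object] + [LocalRecord SecureIndex AsyncEvent]
  take SecureIndex:  [FancyEvent object] + [SecureIndex LazyRecord SafeGraph SmartEvent FancyEvent FrozenRecord object] + [AsyncEvent SafeCache RemoteActor FancyEvent FrozenRecord object] + [SecureIndex AsyncEvent]
  take LazyRecord:  [FancyEvent object] + [LazyRecord SafeGraph SmartEvent FancyEvent FrozenRecord object] + [AsyncEvent SafeCache RemoteActor FancyEvent FrozenRecord object] + [AsyncEvent]
  take SafeGraph:  [FancyEvent object] + [SafeGraph SmartEvent FancyEvent FrozenRecord object] + [AsyncEvent SafeCache RemoteActor FancyEvent FrozenRecord object] + [AsyncEvent]
  take SmartEvent:  [FancyEvent object] + [SmartEvent FancyEvent FrozenRecord object] + [AsyncEvent SafeCache RemoteActor FancyEvent FrozenRecord object] + [AsyncEvent]
  take AsyncEvent:  [FancyEvent object] + [FancyEvent FrozenRecord object] + [AsyncEvent SafeCache RemoteActor FancyEvent FrozenRecord object] + [AsyncEvent]
  take SafeCache:  [FancyEvent object] + [FancyEvent FrozenRecord object] + [SafeCache RemoteActor FancyEvent FrozenRecord object]
  take RemoteActor:  [FancyEvent object] + [FancyEvent FrozenRecord object] + [RemoteActor FancyEvent FrozenRecord object]
  take FancyEvent:  [FancyEvent object] + [FancyEvent FrozenRecord object] + [FancyEvent FrozenRecord object]
  take FrozenRecord:  [object] + [FrozenRecord object] + [FrozenRecord object]
  take object:  [object] + [object] + [object]

FastQueue, LocalRecord, SecureIndex, LazyRecord, SafeGraph, SmartEvent, AsyncEvent, SafeCache, RemoteActor, FancyEvent, FrozenRecord, object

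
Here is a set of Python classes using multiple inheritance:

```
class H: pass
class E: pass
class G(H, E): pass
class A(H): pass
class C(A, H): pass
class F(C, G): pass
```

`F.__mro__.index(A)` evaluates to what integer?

2

L[F] = F + merge(L[C], L[G], [C G])
  take C:  [C A H object] + [G H E object] + [C G]
  take A:  [A H object] + [G H E object] + [G]
  take G:  [H object] + [G H E object] + [G]
  take H:  [H object] + [H E object]
  take E:  [object] + [E object]
  take object:  [object] + [object]
MRO: F C A G H E object
A sits at index 2.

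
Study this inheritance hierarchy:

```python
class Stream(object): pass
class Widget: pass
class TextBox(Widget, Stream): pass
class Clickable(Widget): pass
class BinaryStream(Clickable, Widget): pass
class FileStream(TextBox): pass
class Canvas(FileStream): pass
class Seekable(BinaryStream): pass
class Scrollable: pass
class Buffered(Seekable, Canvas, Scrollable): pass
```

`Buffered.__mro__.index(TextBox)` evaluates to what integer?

L[Buffered] = Buffered + merge(L[Seekable], L[Canvas], L[Scrollable], [Seekable Canvas Scrollable])
  take Seekable:  [Seekable BinaryStream Clickable Widget object] + [Canvas FileStream TextBox Widget Stream object] + [Scrollable object] + [Seekable Canvas Scrollable]
  take BinaryStream:  [BinaryStream Clickable Widget object] + [Canvas FileStream TextBox Widget Stream object] + [Scrollable object] + [Canvas Scrollable]
  take Clickable:  [Clickable Widget object] + [Canvas FileStream TextBox Widget Stream object] + [Scrollable object] + [Canvas Scrollable]
  take Canvas:  [Widget object] + [Canvas FileStream TextBox Widget Stream object] + [Scrollable object] + [Canvas Scrollable]
  take FileStream:  [Widget object] + [FileStream TextBox Widget Stream object] + [Scrollable object] + [Scrollable]
  take TextBox:  [Widget object] + [TextBox Widget Stream object] + [Scrollable object] + [Scrollable]
  take Widget:  [Widget object] + [Widget Stream object] + [Scrollable object] + [Scrollable]
  take Stream:  [object] + [Stream object] + [Scrollable object] + [Scrollable]
  take Scrollable:  [object] + [object] + [Scrollable object] + [Scrollable]
  take object:  [object] + [object] + [object]
MRO: Buffered Seekable BinaryStream Clickable Canvas FileStream TextBox Widget Stream Scrollable object
TextBox sits at index 6.

6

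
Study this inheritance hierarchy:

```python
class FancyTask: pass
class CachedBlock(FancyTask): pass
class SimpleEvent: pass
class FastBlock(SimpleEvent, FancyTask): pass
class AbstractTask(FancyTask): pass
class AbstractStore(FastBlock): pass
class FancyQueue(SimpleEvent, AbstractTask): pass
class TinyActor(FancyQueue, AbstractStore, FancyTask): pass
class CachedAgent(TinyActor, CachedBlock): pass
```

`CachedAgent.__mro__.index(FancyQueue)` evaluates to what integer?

L[CachedAgent] = CachedAgent + merge(L[TinyActor], L[CachedBlock], [TinyActor CachedBlock])
  take TinyActor:  [TinyActor FancyQueue AbstractStore FastBlock SimpleEvent AbstractTask FancyTask object] + [CachedBlock FancyTask object] + [TinyActor CachedBlock]
  take FancyQueue:  [FancyQueue AbstractStore FastBlock SimpleEvent AbstractTask FancyTask object] + [CachedBlock FancyTask object] + [CachedBlock]
  take AbstractStore:  [AbstractStore FastBlock SimpleEvent AbstractTask FancyTask object] + [CachedBlock FancyTask object] + [CachedBlock]
  take FastBlock:  [FastBlock SimpleEvent AbstractTask FancyTask object] + [CachedBlock FancyTask object] + [CachedBlock]
  take SimpleEvent:  [SimpleEvent AbstractTask FancyTask object] + [CachedBlock FancyTask object] + [CachedBlock]
  take AbstractTask:  [AbstractTask FancyTask object] + [CachedBlock FancyTask object] + [CachedBlock]
  take CachedBlock:  [FancyTask object] + [CachedBlock FancyTask object] + [CachedBlock]
  take FancyTask:  [FancyTask object] + [FancyTask object]
  take object:  [object] + [object]
MRO: CachedAgent TinyActor FancyQueue AbstractStore FastBlock SimpleEvent AbstractTask CachedBlock FancyTask object
FancyQueue sits at index 2.

2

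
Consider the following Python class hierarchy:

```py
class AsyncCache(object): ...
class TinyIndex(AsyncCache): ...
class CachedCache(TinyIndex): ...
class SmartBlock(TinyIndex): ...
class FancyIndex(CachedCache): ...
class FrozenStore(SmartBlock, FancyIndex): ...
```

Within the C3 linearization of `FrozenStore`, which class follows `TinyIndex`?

AsyncCache

L[FrozenStore] = FrozenStore + merge(L[SmartBlock], L[FancyIndex], [SmartBlock FancyIndex])
  take SmartBlock:  [SmartBlock TinyIndex AsyncCache object] + [FancyIndex CachedCache TinyIndex AsyncCache object] + [SmartBlock FancyIndex]
  take FancyIndex:  [TinyIndex AsyncCache object] + [FancyIndex CachedCache TinyIndex AsyncCache object] + [FancyIndex]
  take CachedCache:  [TinyIndex AsyncCache object] + [CachedCache TinyIndex AsyncCache object]
  take TinyIndex:  [TinyIndex AsyncCache object] + [TinyIndex AsyncCache object]
  take AsyncCache:  [AsyncCache object] + [AsyncCache object]
  take object:  [object] + [object]
MRO: FrozenStore SmartBlock FancyIndex CachedCache TinyIndex AsyncCache object
TinyIndex is at position 4; next is AsyncCache.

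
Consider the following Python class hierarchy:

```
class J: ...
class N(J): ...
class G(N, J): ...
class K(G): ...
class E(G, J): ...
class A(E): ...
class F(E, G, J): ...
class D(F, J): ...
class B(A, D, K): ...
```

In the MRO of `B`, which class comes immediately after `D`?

F

L[B] = B + merge(L[A], L[D], L[K], [A D K])
  take A:  [A E G N J object] + [D F E G N J object] + [K G N J object] + [A D K]
  take D:  [E G N J object] + [D F E G N J object] + [K G N J object] + [D K]
  take F:  [E G N J object] + [F E G N J object] + [K G N J object] + [K]
  take E:  [E G N J object] + [E G N J object] + [K G N J object] + [K]
  take K:  [G N J object] + [G N J object] + [K G N J object] + [K]
  take G:  [G N J object] + [G N J object] + [G N J object]
  take N:  [N J object] + [N J object] + [N J object]
  take J:  [J object] + [J object] + [J object]
  take object:  [object] + [object] + [object]
MRO: B A D F E K G N J object
D is at position 2; next is F.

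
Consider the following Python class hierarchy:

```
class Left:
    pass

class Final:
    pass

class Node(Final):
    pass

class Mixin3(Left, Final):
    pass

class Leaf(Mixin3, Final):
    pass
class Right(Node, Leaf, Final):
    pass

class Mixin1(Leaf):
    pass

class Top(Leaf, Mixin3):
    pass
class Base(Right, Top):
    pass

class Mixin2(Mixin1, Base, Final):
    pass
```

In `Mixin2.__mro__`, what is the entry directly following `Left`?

Final

L[Mixin2] = Mixin2 + merge(L[Mixin1], L[Base], L[Final], [Mixin1 Base Final])
  take Mixin1:  [Mixin1 Leaf Mixin3 Left Final object] + [Base Right Node Top Leaf Mixin3 Left Final object] + [Final object] + [Mixin1 Base Final]
  take Base:  [Leaf Mixin3 Left Final object] + [Base Right Node Top Leaf Mixin3 Left Final object] + [Final object] + [Base Final]
  take Right:  [Leaf Mixin3 Left Final object] + [Right Node Top Leaf Mixin3 Left Final object] + [Final object] + [Final]
  take Node:  [Leaf Mixin3 Left Final object] + [Node Top Leaf Mixin3 Left Final object] + [Final object] + [Final]
  take Top:  [Leaf Mixin3 Left Final object] + [Top Leaf Mixin3 Left Final object] + [Final object] + [Final]
  take Leaf:  [Leaf Mixin3 Left Final object] + [Leaf Mixin3 Left Final object] + [Final object] + [Final]
  take Mixin3:  [Mixin3 Left Final object] + [Mixin3 Left Final object] + [Final object] + [Final]
  take Left:  [Left Final object] + [Left Final object] + [Final object] + [Final]
  take Final:  [Final object] + [Final object] + [Final object] + [Final]
  take object:  [object] + [object] + [object]
MRO: Mixin2 Mixin1 Base Right Node Top Leaf Mixin3 Left Final object
Left is at position 8; next is Final.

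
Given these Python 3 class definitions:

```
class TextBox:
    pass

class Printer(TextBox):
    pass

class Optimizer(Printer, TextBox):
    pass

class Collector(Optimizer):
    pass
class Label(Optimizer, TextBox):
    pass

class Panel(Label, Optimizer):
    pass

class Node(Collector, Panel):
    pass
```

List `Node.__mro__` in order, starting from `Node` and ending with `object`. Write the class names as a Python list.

L[Node] = Node + merge(L[Collector], L[Panel], [Collector Panel])
  take Collector:  [Collector Optimizer Printer TextBox object] + [Panel Label Optimizer Printer TextBox object] + [Collector Panel]
  take Panel:  [Optimizer Printer TextBox object] + [Panel Label Optimizer Printer TextBox object] + [Panel]
  take Label:  [Optimizer Printer TextBox object] + [Label Optimizer Printer TextBox object]
  take Optimizer:  [Optimizer Printer TextBox object] + [Optimizer Printer TextBox object]
  take Printer:  [Printer TextBox object] + [Printer TextBox object]
  take TextBox:  [TextBox object] + [TextBox object]
  take object:  [object] + [object]

[Node, Collector, Panel, Label, Optimizer, Printer, TextBox, object]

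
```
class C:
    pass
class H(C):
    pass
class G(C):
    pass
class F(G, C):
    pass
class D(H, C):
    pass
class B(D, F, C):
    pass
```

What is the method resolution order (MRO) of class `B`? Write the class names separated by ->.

B -> D -> H -> F -> G -> C -> object

L[B] = B + merge(L[D], L[F], L[C], [D F C])
  take D:  [D H C object] + [F G C object] + [C object] + [D F C]
  take H:  [H C object] + [F G C object] + [C object] + [F C]
  take F:  [C object] + [F G C object] + [C object] + [F C]
  take G:  [C object] + [G C object] + [C object] + [C]
  take C:  [C object] + [C object] + [C object] + [C]
  take object:  [object] + [object] + [object]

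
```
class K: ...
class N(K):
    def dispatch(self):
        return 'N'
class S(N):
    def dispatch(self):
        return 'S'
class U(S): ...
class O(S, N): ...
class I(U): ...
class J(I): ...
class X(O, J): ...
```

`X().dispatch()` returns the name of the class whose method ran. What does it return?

L[X] = X + merge(L[O], L[J], [O J])
  take O:  [O S N K object] + [J I U S N K object] + [O J]
  take J:  [S N K object] + [J I U S N K object] + [J]
  take I:  [S N K object] + [I U S N K object]
  take U:  [S N K object] + [U S N K object]
  take S:  [S N K object] + [S N K object]
  take N:  [N K object] + [N K object]
  take K:  [K object] + [K object]
  take object:  [object] + [object]
MRO: X O J I U S N K object
dispatch is defined in: N, S. First along the MRO is S.

S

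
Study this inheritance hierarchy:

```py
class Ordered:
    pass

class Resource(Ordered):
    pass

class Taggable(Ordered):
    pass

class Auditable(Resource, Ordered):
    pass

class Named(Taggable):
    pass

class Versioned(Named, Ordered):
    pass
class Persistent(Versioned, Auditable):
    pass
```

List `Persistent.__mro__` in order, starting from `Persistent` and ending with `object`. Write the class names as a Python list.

L[Persistent] = Persistent + merge(L[Versioned], L[Auditable], [Versioned Auditable])
  take Versioned:  [Versioned Named Taggable Ordered object] + [Auditable Resource Ordered object] + [Versioned Auditable]
  take Named:  [Named Taggable Ordered object] + [Auditable Resource Ordered object] + [Auditable]
  take Taggable:  [Taggable Ordered object] + [Auditable Resource Ordered object] + [Auditable]
  take Auditable:  [Ordered object] + [Auditable Resource Ordered object] + [Auditable]
  take Resource:  [Ordered object] + [Resource Ordered object]
  take Ordered:  [Ordered object] + [Ordered object]
  take object:  [object] + [object]

[Persistent, Versioned, Named, Taggable, Auditable, Resource, Ordered, object]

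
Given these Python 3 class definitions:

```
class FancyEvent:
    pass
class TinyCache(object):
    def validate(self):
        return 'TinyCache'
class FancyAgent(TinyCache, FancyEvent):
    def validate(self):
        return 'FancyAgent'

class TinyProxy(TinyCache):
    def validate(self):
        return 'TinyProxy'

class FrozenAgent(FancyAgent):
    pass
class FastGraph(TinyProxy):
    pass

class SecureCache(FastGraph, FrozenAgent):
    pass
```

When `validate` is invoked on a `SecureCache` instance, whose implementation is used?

L[SecureCache] = SecureCache + merge(L[FastGraph], L[FrozenAgent], [FastGraph FrozenAgent])
  take FastGraph:  [FastGraph TinyProxy TinyCache object] + [FrozenAgent FancyAgent TinyCache FancyEvent object] + [FastGraph FrozenAgent]
  take TinyProxy:  [TinyProxy TinyCache object] + [FrozenAgent FancyAgent TinyCache FancyEvent object] + [FrozenAgent]
  take FrozenAgent:  [TinyCache object] + [FrozenAgent FancyAgent TinyCache FancyEvent object] + [FrozenAgent]
  take FancyAgent:  [TinyCache object] + [FancyAgent TinyCache FancyEvent object]
  take TinyCache:  [TinyCache object] + [TinyCache FancyEvent object]
  take FancyEvent:  [object] + [FancyEvent object]
  take object:  [object] + [object]
MRO: SecureCache FastGraph TinyProxy FrozenAgent FancyAgent TinyCache FancyEvent object
validate is defined in: FancyAgent, TinyCache, TinyProxy. First along the MRO is TinyProxy.

TinyProxy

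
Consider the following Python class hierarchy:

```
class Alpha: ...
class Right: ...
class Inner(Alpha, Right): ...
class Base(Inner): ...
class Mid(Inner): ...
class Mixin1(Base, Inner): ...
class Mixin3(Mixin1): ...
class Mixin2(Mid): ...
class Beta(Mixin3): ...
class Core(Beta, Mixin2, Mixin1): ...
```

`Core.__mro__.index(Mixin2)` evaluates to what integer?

3

L[Core] = Core + merge(L[Beta], L[Mixin2], L[Mixin1], [Beta Mixin2 Mixin1])
  take Beta:  [Beta Mixin3 Mixin1 Base Inner Alpha Right object] + [Mixin2 Mid Inner Alpha Right object] + [Mixin1 Base Inner Alpha Right object] + [Beta Mixin2 Mixin1]
  take Mixin3:  [Mixin3 Mixin1 Base Inner Alpha Right object] + [Mixin2 Mid Inner Alpha Right object] + [Mixin1 Base Inner Alpha Right object] + [Mixin2 Mixin1]
  take Mixin2:  [Mixin1 Base Inner Alpha Right object] + [Mixin2 Mid Inner Alpha Right object] + [Mixin1 Base Inner Alpha Right object] + [Mixin2 Mixin1]
  take Mixin1:  [Mixin1 Base Inner Alpha Right object] + [Mid Inner Alpha Right object] + [Mixin1 Base Inner Alpha Right object] + [Mixin1]
  take Base:  [Base Inner Alpha Right object] + [Mid Inner Alpha Right object] + [Base Inner Alpha Right object]
  take Mid:  [Inner Alpha Right object] + [Mid Inner Alpha Right object] + [Inner Alpha Right object]
  take Inner:  [Inner Alpha Right object] + [Inner Alpha Right object] + [Inner Alpha Right object]
  take Alpha:  [Alpha Right object] + [Alpha Right object] + [Alpha Right object]
  take Right:  [Right object] + [Right object] + [Right object]
  take object:  [object] + [object] + [object]
MRO: Core Beta Mixin3 Mixin2 Mixin1 Base Mid Inner Alpha Right object
Mixin2 sits at index 3.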